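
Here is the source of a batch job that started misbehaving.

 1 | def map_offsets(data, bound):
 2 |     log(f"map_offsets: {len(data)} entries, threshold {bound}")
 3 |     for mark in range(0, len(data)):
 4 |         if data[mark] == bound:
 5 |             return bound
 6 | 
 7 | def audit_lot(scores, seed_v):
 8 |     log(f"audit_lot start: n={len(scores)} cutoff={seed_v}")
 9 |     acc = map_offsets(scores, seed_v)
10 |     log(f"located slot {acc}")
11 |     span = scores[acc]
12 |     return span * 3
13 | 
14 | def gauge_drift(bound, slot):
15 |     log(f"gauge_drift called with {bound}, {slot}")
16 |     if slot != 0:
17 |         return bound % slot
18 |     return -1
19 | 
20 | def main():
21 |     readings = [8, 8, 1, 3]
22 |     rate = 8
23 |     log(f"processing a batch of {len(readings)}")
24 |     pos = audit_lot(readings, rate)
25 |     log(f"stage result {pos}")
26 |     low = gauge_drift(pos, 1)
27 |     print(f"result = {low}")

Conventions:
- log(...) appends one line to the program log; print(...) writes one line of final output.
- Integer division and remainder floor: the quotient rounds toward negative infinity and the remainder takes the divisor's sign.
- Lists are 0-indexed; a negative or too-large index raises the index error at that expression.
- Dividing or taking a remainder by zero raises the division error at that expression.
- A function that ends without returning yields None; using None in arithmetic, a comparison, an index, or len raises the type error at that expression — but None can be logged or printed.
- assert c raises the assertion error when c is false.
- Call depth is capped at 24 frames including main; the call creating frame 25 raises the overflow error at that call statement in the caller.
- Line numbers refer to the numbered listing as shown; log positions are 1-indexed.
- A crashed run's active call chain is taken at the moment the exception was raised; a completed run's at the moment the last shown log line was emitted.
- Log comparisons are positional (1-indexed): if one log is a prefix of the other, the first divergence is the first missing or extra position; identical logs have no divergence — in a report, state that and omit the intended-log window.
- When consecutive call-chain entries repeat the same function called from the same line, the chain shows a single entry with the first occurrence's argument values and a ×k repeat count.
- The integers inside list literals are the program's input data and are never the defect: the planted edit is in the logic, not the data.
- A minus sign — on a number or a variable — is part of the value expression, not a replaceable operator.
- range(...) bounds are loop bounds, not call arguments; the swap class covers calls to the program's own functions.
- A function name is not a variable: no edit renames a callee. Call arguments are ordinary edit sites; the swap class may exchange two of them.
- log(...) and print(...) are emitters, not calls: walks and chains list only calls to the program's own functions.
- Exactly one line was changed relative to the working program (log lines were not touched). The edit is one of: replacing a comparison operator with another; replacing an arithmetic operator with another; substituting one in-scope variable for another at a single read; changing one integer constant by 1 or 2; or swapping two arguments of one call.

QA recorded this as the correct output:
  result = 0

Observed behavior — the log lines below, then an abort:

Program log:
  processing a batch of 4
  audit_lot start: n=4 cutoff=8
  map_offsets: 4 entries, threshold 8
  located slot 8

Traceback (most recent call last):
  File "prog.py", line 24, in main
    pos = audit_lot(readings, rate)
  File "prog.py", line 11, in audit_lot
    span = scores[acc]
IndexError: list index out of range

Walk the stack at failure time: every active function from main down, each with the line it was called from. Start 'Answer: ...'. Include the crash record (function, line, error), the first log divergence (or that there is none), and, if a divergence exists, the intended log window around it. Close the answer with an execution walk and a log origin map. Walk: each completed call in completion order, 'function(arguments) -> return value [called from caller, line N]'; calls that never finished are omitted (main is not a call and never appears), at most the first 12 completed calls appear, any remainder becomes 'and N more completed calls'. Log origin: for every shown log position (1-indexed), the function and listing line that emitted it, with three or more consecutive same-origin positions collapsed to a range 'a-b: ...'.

Answer: main -> audit_lot (called at line 24).
Core observation: The earliest visible damage is log position 4 — 'located slot 8' rather than the intended 'located slot 0'.
Crash: audit_lot, line 11, IndexError.
First divergence: position 4; shown 'located slot 8' vs intended 'located slot 0'.
Intended log window:
  2: audit_lot start: n=4 cutoff=8
  3: map_offsets: 4 entries, threshold 8
  4: located slot 0
  5: stage result 24
Execution walk:
  map_offsets([8, 8, 1, 3], 8) -> 8  [called from audit_lot, line 9]
Log origins:
  1: emitted by main (line 23)
  2: emitted by audit_lot (line 8)
  3: emitted by map_offsets (line 2)
  4: emitted by audit_lot (line 10)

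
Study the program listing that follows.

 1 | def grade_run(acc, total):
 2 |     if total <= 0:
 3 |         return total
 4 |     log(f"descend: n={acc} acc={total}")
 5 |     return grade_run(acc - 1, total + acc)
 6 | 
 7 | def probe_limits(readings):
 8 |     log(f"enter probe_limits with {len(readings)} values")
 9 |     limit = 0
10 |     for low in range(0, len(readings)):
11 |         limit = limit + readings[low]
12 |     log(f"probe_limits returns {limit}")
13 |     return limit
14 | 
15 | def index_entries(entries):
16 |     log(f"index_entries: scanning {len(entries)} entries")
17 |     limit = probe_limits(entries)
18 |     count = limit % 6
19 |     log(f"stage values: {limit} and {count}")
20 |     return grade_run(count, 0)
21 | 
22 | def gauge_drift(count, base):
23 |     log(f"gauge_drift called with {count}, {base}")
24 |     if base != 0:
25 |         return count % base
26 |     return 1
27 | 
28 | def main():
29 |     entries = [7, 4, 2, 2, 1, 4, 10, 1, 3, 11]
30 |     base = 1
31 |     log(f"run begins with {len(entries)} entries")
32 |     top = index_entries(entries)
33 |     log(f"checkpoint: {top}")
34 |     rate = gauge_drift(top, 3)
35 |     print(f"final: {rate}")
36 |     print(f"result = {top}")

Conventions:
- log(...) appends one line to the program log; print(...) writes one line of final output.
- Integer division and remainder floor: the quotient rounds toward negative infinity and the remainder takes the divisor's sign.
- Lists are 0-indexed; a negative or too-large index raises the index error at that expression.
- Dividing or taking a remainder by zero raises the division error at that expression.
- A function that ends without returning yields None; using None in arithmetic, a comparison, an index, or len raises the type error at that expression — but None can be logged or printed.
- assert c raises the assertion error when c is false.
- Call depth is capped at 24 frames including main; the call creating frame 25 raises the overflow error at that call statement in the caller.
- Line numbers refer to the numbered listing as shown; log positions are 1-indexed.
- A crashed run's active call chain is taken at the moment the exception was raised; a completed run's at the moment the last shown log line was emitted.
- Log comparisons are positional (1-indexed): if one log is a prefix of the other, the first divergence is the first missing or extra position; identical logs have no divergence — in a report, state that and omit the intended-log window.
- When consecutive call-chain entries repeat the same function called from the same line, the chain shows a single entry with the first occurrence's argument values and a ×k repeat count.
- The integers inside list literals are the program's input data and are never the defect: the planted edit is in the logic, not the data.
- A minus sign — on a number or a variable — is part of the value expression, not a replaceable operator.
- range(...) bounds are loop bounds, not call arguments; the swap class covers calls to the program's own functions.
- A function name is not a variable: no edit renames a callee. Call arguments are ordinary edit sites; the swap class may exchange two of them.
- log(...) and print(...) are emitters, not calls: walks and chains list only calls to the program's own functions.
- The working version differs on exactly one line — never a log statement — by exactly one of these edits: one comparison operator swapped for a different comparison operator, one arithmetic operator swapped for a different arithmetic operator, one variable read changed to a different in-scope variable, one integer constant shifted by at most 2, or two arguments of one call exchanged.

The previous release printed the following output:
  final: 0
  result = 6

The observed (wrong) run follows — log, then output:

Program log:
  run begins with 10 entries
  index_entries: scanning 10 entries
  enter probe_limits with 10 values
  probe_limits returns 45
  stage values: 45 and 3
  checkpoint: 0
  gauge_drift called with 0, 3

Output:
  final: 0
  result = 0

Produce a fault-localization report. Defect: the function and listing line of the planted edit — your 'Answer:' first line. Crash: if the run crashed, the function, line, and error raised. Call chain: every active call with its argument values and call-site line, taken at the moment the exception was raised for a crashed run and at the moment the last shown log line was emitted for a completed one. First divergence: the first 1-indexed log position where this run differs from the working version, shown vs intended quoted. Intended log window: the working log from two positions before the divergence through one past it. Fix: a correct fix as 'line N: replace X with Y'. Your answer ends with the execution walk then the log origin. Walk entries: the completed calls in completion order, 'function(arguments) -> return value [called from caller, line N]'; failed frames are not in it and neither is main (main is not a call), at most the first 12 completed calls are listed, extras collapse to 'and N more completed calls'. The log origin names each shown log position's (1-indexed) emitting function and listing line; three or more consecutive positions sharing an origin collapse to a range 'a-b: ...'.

Answer: the defect is in grade_run at line 2.
Key fact: Log line 6 is where behavior first shows: 'checkpoint: 0' appears instead of 'descend: n=3 acc=0'.
Call chain: main -> gauge_drift(0, 3) (called at line 34).
First divergence: at position 6 the run shows 'checkpoint: 0' where the working version logs 'descend: n=3 acc=0'.
Intended log window:
  4: probe_limits returns 45
  5: stage values: 45 and 3
  6: descend: n=3 acc=0
  7: descend: n=2 acc=3
Execution walk:
  probe_limits([7, 4, 2, 2, 1, 4, 10, 1, 3, 11]) -> 45  [called from index_entries, line 17]
  grade_run(3, 0) -> 0  [called from index_entries, line 20]
  index_entries([7, 4, 2, 2, 1, 4, 10, 1, 3, 11]) -> 0  [called from main, line 32]
  gauge_drift(0, 3) -> 0  [called from main, line 34]
Log origins:
  1 — main, line 31
  2 — index_entries, line 16
  3 — probe_limits, line 8
  4 — probe_limits, line 12
  5 — index_entries, line 19
  6 — main, line 33
  7 — gauge_drift, line 23
A correct fix: line 2: replace `total` with `acc`.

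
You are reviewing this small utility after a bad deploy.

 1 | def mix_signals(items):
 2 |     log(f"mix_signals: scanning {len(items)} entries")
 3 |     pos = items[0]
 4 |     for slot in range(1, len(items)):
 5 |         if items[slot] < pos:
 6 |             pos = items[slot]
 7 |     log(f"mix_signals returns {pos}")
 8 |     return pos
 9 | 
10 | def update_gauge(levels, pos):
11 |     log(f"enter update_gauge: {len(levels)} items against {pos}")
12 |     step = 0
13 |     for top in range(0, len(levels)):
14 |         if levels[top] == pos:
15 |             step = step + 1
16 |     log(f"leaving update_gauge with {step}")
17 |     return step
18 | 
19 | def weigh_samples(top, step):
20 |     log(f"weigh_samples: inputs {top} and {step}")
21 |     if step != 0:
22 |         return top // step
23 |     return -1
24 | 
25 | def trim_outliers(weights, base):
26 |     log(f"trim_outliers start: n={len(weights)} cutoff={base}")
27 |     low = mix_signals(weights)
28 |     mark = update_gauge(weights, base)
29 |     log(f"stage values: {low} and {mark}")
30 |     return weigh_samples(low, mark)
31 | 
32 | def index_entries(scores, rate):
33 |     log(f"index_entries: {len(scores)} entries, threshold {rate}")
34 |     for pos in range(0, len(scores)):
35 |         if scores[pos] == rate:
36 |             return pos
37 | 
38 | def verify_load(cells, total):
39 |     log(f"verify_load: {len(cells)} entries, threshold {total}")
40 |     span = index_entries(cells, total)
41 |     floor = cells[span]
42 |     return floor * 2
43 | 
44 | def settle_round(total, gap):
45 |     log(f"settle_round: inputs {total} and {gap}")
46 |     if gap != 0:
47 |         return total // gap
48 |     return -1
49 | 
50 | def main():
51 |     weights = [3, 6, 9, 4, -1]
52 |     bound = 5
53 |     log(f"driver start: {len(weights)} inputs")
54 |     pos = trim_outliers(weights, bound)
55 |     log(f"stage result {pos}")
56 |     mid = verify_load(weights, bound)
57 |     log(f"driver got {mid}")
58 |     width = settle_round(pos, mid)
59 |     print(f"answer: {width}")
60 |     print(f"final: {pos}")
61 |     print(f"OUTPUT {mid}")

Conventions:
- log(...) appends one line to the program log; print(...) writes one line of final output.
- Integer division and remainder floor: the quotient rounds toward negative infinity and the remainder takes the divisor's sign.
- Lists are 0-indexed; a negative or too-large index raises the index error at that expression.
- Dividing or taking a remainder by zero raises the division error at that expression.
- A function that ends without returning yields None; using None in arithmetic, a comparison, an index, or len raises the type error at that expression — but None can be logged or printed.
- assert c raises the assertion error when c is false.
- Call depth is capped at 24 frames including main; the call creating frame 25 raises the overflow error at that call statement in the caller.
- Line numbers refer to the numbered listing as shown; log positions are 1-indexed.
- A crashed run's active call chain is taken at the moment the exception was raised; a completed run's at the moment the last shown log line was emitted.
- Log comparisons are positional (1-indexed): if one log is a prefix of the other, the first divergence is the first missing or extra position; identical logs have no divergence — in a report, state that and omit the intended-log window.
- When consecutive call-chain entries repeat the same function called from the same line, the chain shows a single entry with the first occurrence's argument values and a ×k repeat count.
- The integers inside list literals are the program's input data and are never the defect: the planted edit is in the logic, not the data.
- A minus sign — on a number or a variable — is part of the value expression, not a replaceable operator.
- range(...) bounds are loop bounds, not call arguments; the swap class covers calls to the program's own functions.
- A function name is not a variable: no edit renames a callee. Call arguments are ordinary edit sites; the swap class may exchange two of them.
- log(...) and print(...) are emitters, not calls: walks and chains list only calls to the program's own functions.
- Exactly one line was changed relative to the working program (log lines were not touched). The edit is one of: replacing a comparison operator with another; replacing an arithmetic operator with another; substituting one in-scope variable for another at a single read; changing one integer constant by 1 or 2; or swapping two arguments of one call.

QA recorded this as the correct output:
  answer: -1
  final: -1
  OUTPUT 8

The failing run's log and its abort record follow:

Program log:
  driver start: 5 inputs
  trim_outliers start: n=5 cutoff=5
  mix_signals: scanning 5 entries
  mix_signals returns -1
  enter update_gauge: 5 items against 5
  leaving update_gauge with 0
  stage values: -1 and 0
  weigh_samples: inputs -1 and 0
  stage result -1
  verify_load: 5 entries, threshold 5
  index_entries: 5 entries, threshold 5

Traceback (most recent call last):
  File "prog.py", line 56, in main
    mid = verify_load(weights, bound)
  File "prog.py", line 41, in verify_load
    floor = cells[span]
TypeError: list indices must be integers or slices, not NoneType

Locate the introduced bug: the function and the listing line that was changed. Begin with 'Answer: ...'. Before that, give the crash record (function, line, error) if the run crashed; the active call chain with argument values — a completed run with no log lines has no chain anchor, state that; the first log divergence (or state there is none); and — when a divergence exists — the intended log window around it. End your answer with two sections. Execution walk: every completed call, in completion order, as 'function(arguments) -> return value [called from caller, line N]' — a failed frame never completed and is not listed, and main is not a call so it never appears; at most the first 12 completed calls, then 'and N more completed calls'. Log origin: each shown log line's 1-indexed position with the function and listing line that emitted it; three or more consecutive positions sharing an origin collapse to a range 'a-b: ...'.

Answer: the defect is in main at line 52.
Core observation: The earliest visible damage is log position 2 — 'trim_outliers start: n=5 cutoff=5' rather than the intended 'trim_outliers start: n=5 cutoff=4'.
Crash: verify_load, line 41, TypeError.
Call chain: main -> verify_load([3, 6, 9, 4, -1], 5) (called at line 56).
First divergence: at position 2 the run shows 'trim_outliers start: n=5 cutoff=5' where the working version logs 'trim_outliers start: n=5 cutoff=4'.
Intended log window:
  1: driver start: 5 inputs
  2: trim_outliers start: n=5 cutoff=4
  3: mix_signals: scanning 5 entries
Execution walk:
  mix_signals([3, 6, 9, 4, -1]) -> -1  [called from trim_outliers, line 27]
  update_gauge([3, 6, 9, 4, -1], 5) -> 0  [called from trim_outliers, line 28]
  weigh_samples(-1, 0) -> -1  [called from trim_outliers, line 30]
  trim_outliers([3, 6, 9, 4, -1], 5) -> -1  [called from main, line 54]
  index_entries([3, 6, 9, 4, -1], 5) -> None  [called from verify_load, line 40]
Log line origins:
  1: emitted by main (line 53)
  2: emitted by trim_outliers (line 26)
  3: emitted by mix_signals (line 2)
  4: emitted by mix_signals (line 7)
  5: emitted by update_gauge (line 11)
  6: emitted by update_gauge (line 16)
  7: emitted by trim_outliers (line 29)
  8: emitted by weigh_samples (line 20)
  9: emitted by main (line 55)
  10: emitted by verify_load (line 39)
  11: emitted by index_entries (line 33)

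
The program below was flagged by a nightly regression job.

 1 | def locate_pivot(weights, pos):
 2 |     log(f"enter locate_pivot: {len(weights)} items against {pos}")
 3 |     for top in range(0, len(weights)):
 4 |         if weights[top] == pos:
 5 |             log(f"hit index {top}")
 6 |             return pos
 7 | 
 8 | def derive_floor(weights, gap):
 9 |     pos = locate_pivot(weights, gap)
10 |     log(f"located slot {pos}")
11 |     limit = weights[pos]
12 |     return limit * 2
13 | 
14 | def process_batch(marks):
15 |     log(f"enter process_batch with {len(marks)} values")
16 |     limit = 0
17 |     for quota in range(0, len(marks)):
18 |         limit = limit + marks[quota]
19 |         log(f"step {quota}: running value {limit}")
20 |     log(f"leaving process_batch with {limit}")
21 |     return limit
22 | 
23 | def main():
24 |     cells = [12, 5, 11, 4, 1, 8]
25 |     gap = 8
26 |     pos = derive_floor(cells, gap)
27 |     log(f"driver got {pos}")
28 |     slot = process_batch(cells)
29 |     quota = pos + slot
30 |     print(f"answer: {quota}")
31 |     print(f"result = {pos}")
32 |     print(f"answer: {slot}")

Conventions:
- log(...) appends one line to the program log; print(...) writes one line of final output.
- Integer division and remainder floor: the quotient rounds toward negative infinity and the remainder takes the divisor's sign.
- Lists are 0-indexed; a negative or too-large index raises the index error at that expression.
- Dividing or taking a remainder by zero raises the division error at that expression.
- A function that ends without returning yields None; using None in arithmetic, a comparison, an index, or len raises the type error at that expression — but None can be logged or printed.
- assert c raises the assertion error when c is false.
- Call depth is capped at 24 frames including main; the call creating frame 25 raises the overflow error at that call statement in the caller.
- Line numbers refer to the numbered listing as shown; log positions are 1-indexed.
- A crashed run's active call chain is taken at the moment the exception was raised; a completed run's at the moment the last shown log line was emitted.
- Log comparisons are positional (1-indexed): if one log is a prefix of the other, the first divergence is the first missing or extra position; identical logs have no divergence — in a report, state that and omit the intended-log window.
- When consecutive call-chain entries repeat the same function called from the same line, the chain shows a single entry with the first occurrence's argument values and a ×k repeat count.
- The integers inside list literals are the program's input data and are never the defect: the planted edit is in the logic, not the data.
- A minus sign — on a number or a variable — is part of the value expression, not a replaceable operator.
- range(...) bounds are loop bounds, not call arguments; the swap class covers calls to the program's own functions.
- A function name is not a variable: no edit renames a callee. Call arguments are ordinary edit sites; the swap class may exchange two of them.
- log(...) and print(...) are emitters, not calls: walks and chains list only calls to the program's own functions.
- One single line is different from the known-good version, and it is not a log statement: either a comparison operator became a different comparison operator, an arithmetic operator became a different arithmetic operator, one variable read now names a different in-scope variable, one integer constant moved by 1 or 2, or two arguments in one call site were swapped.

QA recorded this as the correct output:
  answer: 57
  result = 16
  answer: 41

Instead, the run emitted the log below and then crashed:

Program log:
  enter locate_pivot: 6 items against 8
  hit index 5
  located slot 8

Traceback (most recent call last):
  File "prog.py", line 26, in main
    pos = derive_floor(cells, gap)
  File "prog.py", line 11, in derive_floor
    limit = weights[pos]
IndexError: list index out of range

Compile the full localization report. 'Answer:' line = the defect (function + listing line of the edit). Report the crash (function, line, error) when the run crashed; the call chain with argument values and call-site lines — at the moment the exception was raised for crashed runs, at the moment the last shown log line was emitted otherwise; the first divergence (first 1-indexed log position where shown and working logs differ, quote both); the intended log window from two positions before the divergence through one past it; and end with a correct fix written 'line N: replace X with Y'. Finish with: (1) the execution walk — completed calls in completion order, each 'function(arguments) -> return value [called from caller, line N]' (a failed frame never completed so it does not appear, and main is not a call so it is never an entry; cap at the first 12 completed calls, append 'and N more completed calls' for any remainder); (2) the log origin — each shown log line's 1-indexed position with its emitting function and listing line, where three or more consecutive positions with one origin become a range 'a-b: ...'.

Answer: the defect is in locate_pivot at line 6.
The tell: Log line 3 is where behavior first shows: 'located slot 8' appears instead of 'located slot 5'.
Crash: derive_floor, line 11, IndexError.
Call chain: main -> derive_floor([12, 5, 11, 4, 1, 8], 8) (called at line 26).
First divergence: at position 3 the run shows 'located slot 8' where the working version logs 'located slot 5'.
Intended log window:
  1: enter locate_pivot: 6 items against 8
  2: hit index 5
  3: located slot 5
  4: driver got 16
Execution walk:
  locate_pivot([12, 5, 11, 4, 1, 8], 8) -> 8  [called from derive_floor, line 9]
Origin of each log line:
  1: logged in locate_pivot at line 2
  2: logged in locate_pivot at line 5
  3: logged in derive_floor at line 10
A correct fix: line 6: replace `pos` with `top`.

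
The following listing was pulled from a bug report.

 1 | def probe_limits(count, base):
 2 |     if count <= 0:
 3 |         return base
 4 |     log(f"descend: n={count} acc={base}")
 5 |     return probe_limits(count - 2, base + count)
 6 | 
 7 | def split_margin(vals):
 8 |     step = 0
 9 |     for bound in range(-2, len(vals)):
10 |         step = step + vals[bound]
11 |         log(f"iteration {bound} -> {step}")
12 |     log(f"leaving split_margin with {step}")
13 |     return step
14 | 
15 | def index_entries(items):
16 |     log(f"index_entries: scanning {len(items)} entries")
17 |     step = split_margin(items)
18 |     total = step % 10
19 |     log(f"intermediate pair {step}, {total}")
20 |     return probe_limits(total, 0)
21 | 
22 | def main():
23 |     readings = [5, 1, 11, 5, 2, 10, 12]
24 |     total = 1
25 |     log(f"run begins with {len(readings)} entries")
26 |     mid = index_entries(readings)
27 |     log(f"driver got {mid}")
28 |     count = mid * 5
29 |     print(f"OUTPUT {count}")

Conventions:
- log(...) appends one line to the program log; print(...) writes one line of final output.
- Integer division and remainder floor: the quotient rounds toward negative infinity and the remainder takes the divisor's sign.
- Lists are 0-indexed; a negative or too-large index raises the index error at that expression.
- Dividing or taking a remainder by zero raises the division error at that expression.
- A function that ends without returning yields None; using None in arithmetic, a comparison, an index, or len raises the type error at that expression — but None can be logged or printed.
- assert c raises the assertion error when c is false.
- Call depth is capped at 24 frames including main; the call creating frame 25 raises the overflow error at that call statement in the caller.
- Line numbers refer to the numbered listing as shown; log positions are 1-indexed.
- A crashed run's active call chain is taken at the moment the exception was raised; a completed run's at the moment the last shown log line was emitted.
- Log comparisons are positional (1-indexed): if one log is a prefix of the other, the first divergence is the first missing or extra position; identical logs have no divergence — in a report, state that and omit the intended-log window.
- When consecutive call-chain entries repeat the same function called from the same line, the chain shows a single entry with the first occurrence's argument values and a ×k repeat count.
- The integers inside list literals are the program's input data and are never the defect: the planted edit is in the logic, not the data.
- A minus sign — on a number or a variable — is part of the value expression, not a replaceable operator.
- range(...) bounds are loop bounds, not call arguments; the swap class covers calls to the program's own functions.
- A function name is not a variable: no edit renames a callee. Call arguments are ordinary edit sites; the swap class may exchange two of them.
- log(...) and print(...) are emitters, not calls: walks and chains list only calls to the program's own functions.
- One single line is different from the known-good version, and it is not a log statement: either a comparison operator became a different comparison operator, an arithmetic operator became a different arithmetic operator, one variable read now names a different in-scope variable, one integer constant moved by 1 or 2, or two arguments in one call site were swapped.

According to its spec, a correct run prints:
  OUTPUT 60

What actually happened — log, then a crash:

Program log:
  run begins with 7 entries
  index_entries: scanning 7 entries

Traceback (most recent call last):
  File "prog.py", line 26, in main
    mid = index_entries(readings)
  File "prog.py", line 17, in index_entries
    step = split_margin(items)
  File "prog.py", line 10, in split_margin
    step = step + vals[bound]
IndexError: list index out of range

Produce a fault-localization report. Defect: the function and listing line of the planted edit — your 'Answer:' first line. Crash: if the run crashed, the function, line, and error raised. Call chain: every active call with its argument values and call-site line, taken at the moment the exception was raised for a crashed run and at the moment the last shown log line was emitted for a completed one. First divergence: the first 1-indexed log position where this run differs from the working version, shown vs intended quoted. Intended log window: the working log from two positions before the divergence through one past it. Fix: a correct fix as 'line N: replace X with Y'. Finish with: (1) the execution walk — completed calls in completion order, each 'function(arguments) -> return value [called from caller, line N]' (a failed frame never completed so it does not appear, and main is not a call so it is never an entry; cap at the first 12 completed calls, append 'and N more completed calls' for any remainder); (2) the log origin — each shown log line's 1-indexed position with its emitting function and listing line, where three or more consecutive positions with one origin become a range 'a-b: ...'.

Answer: the defect is in split_margin at line 9.
The tell: After 2 matching log lines the faulty run goes silent, while the working version continues with 'iteration 0 -> 5'.
Crash: split_margin, line 10, IndexError.
Call chain: main -> index_entries([5, 1, 11, 5, 2, 10, 12]) (called at line 26) -> split_margin([5, 1, 11, 5, 2, 10, 12]) (called at line 17).
First divergence: position 3; the shown log stops at 2 lines while the working version next logs 'iteration 0 -> 5'.
Intended log window:
  1: run begins with 7 entries
  2: index_entries: scanning 7 entries
  3: iteration 0 -> 5
  4: iteration 1 -> 6
Execution walk:
  (no call completed)
Origin of each log line:
  1: from main, line 25
  2: from index_entries, line 16
A correct fix: line 9: replace `-2` with `0`.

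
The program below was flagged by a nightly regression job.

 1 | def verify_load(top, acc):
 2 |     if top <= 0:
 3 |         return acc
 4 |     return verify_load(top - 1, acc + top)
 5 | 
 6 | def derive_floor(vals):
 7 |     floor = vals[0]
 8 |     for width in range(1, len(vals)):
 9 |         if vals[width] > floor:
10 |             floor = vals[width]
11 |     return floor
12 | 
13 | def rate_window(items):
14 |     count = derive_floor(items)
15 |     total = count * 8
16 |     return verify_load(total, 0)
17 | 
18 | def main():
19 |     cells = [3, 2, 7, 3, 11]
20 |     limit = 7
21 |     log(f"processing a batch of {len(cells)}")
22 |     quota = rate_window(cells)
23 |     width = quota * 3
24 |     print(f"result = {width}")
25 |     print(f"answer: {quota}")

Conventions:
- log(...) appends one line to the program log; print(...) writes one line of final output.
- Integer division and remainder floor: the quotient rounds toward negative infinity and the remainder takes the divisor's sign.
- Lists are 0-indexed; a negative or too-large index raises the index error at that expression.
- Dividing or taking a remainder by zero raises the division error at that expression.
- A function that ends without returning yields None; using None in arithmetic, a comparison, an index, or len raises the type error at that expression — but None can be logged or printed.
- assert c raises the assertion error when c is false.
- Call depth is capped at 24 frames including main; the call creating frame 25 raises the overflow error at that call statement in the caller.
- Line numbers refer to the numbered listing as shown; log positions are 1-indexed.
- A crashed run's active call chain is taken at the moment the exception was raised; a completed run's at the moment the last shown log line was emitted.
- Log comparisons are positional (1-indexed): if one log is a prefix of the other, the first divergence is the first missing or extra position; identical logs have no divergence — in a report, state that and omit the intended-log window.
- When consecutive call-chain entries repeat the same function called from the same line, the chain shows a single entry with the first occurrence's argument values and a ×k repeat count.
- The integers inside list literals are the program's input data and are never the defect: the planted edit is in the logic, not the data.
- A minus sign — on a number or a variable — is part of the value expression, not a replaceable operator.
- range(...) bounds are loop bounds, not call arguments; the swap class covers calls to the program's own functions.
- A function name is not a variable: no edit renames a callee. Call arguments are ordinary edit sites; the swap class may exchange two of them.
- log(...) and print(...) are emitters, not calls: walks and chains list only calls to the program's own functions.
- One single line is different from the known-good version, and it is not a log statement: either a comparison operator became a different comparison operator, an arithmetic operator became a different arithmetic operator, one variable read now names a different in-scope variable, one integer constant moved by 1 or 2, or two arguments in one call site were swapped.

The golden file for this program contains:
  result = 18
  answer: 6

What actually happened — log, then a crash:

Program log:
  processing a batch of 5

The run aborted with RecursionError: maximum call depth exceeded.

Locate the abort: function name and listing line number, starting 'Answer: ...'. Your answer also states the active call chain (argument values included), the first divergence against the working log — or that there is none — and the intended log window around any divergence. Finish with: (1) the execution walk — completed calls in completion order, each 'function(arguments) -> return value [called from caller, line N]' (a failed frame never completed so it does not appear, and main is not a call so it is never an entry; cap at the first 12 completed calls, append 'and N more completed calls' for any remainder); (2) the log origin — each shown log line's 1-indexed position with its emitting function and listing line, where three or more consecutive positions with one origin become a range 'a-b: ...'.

Answer: the error was raised in verify_load, line 4.
Key observation: All emitted log lines are correct; the crash alone marks the defect.
Call chain: main -> rate_window([3, 2, 7, 3, 11]) (called at line 22) -> verify_load(88, 0) (called at line 16) -> verify_load(87, 88) (called at line 4) ×21.
First divergence: none; the two logs match at every position.
Execution walk:
  derive_floor([3, 2, 7, 3, 11]) -> 11  [called from rate_window, line 14]
Origin of each log line:
  1 — main, line 21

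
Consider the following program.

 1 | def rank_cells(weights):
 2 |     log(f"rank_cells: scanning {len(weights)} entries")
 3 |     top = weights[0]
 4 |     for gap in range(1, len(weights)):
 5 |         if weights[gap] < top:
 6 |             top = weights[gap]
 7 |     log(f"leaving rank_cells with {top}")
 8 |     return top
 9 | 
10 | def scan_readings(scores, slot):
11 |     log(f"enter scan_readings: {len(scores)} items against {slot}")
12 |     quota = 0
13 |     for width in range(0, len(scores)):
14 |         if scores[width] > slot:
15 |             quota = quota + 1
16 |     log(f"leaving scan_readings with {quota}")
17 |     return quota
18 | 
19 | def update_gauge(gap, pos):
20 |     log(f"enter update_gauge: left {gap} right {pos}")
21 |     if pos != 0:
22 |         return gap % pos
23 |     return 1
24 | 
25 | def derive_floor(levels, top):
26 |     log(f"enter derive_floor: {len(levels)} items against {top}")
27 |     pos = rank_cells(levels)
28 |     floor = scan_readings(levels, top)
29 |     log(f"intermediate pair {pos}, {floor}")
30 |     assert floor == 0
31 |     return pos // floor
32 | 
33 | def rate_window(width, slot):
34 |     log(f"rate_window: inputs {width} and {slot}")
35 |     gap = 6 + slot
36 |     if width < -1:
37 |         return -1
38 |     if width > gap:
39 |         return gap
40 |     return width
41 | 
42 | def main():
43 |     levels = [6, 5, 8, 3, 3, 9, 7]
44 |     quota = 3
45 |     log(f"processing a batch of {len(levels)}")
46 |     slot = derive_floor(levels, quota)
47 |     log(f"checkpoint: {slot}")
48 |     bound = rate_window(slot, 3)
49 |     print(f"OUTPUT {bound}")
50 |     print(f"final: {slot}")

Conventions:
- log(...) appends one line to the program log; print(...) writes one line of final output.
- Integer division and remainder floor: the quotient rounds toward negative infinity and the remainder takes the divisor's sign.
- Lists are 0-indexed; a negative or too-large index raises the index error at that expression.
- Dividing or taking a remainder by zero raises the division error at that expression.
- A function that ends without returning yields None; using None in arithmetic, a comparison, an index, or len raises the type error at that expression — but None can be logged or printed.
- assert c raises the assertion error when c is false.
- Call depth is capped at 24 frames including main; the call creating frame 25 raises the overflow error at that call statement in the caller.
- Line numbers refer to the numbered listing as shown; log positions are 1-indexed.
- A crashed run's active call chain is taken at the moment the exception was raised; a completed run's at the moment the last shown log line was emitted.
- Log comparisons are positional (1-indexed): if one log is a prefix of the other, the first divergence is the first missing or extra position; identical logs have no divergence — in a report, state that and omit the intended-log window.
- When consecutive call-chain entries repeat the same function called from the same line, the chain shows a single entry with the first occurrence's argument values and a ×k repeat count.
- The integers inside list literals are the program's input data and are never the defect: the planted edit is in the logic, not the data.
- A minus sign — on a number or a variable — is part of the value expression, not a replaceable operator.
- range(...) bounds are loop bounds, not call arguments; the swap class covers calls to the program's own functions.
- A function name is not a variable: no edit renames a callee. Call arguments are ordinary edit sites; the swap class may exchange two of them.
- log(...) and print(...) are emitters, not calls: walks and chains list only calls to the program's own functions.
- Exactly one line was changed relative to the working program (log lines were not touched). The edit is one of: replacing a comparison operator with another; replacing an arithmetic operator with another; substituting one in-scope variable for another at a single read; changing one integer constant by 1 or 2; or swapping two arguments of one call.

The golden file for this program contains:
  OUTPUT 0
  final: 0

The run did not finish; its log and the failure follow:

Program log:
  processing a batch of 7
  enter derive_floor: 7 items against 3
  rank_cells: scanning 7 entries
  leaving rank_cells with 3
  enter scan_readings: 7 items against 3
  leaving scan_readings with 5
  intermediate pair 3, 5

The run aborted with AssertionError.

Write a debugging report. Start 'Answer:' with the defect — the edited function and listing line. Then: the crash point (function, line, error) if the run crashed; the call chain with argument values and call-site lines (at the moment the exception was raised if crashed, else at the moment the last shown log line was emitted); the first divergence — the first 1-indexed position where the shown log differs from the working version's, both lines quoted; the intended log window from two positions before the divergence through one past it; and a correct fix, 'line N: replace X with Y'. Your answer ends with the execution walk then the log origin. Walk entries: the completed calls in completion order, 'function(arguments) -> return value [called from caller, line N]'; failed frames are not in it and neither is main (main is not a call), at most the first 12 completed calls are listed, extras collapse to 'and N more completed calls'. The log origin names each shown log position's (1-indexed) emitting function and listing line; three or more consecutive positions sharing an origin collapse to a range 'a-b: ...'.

Answer: the defect is in derive_floor at line 30.
The tell: After 7 matching log lines the faulty run goes silent, while the working version continues with 'checkpoint: 0'.
Crash: derive_floor, line 30, AssertionError.
Call chain: main -> derive_floor([6, 5, 8, 3, 3, 9, 7], 3) (called at line 46).
First divergence: position 8 — after 7 matching lines the faulty run goes silent; intended next line 'checkpoint: 0'.
Intended log window:
  6: leaving scan_readings with 5
  7: intermediate pair 3, 5
  8: checkpoint: 0
  9: rate_window: inputs 0 and 3
Execution walk:
  rank_cells([6, 5, 8, 3, 3, 9, 7]) -> 3  [called from derive_floor, line 27]
  scan_readings([6, 5, 8, 3, 3, 9, 7], 3) -> 5  [called from derive_floor, line 28]
Log origin:
  1: from main, line 45
  2: from derive_floor, line 26
  3: from rank_cells, line 2
  4: from rank_cells, line 7
  5: from scan_readings, line 11
  6: from scan_readings, line 16
  7: from derive_floor, line 29
A correct fix: line 30: replace `==` with `>`.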